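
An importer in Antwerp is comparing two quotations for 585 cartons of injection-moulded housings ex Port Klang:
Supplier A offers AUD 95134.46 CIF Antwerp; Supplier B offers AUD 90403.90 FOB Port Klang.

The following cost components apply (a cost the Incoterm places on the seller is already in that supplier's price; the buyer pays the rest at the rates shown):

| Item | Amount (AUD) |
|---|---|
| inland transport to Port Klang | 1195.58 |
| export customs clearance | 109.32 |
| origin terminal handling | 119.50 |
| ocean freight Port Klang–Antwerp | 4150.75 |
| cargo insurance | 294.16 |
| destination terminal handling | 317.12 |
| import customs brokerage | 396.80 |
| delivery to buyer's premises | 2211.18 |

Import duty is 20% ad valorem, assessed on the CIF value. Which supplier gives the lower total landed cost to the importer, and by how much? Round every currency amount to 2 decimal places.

Supplier B is cheaper by AUD 342.78

Supplier A (CIF):
The CIF price already equals the CIF value: 95134.46
Import duty = 95134.46 × 20% = 19026.89
Buyer bears (A): 317.12 + 396.80 + 2211.18 = 2925.10
Landed cost (A) = invoice 95134.46 + 2925.10 + duty 19026.89 = 117086.45
Supplier B (FOB):
CIF value = FOB price + freight + insurance = 90403.90 + 4150.75 + 294.16 = 94848.81
Import duty = 94848.81 × 20% = 18969.76
Buyer bears (B): 4150.75 + 294.16 + 317.12 + 396.80 + 2211.18 = 7370.01
Landed cost (B) = invoice 90403.90 + 7370.01 + duty 18969.76 = 116743.67
Difference = |117086.45 − 116743.67| = 342.78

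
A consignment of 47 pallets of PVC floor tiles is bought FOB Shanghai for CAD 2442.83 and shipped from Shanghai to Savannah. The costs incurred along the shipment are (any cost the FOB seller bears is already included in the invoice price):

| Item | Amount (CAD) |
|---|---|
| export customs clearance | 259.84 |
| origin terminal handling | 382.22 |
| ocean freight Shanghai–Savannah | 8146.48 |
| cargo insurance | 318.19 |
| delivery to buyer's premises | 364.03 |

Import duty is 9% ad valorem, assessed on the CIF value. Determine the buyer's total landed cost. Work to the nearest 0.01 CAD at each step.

Total landed cost: CAD 12253.21

FOB: the seller bears costs until goods are on board at the origin port; the buyer bears freight, insurance and all costs thereafter.
Already in the invoice (seller's account under FOB): export clearance, origin terminal — exclude.
CIF value = FOB price + freight + insurance = 2442.83 + 8146.48 + 318.19 = 10907.50
Import duty = 10907.50 × 9% = 981.68
Buyer bears: freight 8146.48 + insurance 318.19 + delivery 364.03 + duty 981.68 = 9810.38
Landed cost = invoice 2442.83 + 9810.38 = 12253.21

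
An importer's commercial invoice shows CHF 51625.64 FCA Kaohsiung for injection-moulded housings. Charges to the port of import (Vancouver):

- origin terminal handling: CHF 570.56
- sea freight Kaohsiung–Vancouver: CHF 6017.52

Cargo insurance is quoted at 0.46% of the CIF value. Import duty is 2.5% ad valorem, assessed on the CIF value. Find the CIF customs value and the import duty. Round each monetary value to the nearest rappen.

CIF value: CHF 58482.74; import duty: CHF 1462.07

Let C be the CIF value. C = FCA price + pre-shipment costs + freight + 0.46% × C
C − 0.46% × C = 51625.64 + 570.56 + 6017.52
0.9954 × C = 58213.72
C = 58213.72 / 0.9954 = 58482.74
Insurance premium = 0.46% × 58482.74 = 269.02
Import duty = 58482.74 × 2.5% = 1462.07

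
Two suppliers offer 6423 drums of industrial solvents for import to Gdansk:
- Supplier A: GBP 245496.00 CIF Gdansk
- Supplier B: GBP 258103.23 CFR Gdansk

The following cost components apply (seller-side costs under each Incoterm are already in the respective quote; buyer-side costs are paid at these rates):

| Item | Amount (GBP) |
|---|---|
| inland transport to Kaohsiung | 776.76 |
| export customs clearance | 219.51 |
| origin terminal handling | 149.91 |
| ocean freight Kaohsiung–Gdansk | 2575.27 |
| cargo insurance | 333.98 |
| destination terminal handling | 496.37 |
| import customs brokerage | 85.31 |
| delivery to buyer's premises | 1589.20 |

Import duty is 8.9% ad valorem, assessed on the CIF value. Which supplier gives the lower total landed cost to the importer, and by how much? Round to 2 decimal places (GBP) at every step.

Supplier A is cheaper by GBP 14092.98

Supplier A (CIF):
The CIF price already equals the CIF value: 245496.00
Import duty = 245496.00 × 8.9% = 21849.14
Buyer bears (A): 496.37 + 85.31 + 1589.20 = 2170.88
Landed cost (A) = invoice 245496.00 + 2170.88 + duty 21849.14 = 269516.02
Supplier B (CFR):
CIF value = CFR price + insurance = 258103.23 + 333.98 = 258437.21
Import duty = 258437.21 × 8.9% = 23000.91
Buyer bears (B): 333.98 + 496.37 + 85.31 + 1589.20 = 2504.86
Landed cost (B) = invoice 258103.23 + 2504.86 + duty 23000.91 = 283609.00
Difference = |269516.02 − 283609.00| = 14092.98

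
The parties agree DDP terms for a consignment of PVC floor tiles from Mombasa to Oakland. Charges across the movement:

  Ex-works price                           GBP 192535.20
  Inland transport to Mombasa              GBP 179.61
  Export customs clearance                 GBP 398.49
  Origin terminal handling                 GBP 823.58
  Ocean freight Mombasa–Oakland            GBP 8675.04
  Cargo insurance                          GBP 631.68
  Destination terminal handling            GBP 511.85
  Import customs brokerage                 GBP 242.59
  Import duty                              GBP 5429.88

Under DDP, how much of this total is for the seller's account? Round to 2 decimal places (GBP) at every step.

Seller's account: GBP 209427.92

DDP: the seller bears all costs including import duty.
Seller's account: goods 192535.20 + inland to port 179.61 + export clearance 398.49 + origin terminal 823.58 + freight 8675.04 + insurance 631.68 + destination terminal 511.85 + brokerage 242.59 + duty 5429.88 = 209427.92
Buyer's account: 0.00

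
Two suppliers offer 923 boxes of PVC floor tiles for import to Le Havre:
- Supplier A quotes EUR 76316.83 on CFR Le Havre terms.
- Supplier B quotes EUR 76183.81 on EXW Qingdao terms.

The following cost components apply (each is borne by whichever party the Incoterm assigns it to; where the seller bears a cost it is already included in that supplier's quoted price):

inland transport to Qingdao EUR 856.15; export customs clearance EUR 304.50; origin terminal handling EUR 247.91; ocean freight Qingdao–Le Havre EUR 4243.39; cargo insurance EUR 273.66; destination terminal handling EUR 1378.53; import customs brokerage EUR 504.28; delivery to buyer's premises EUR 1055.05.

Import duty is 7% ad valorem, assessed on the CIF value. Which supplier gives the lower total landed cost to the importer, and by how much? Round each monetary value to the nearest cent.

Supplier A (CFR):
CIF value = CFR price + insurance = 76316.83 + 273.66 = 76590.49
Import duty = 76590.49 × 7% = 5361.33
Buyer bears (A): 273.66 + 1378.53 + 504.28 + 1055.05 = 3211.52
Landed cost (A) = invoice 76316.83 + 3211.52 + duty 5361.33 = 84889.68
Supplier B (EXW):
CIF value = EXW price + inland to port + export clearance + origin terminal + freight + insurance = 76183.81 + 856.15 + 304.50 + 247.91 + 4243.39 + 273.66 = 82109.42
Import duty = 82109.42 × 7% = 5747.66
Buyer bears (B): 856.15 + 304.50 + 247.91 + 4243.39 + 273.66 + 1378.53 + 504.28 + 1055.05 = 8863.47
Landed cost (B) = invoice 76183.81 + 8863.47 + duty 5747.66 = 90794.94
Difference = |84889.68 − 90794.94| = 5905.26

Supplier A is cheaper by EUR 5905.26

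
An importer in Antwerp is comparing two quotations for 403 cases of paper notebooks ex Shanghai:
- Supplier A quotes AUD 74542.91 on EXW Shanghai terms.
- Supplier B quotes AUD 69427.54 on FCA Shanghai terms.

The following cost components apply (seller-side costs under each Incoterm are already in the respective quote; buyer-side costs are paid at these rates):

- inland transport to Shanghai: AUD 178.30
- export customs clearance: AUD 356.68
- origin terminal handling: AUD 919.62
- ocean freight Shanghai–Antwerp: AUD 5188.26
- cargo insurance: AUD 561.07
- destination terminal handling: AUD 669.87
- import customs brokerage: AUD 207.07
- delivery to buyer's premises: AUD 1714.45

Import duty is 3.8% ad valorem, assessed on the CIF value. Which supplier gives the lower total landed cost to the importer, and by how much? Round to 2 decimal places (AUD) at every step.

Supplier B is cheaper by AUD 5865.06

Supplier A (EXW):
CIF value = EXW price + inland to port + export clearance + origin terminal + freight + insurance = 74542.91 + 178.30 + 356.68 + 919.62 + 5188.26 + 561.07 = 81746.84
Import duty = 81746.84 × 3.8% = 3106.38
Buyer bears (A): 178.30 + 356.68 + 919.62 + 5188.26 + 561.07 + 669.87 + 207.07 + 1714.45 = 9795.32
Landed cost (A) = invoice 74542.91 + 9795.32 + duty 3106.38 = 87444.61
Supplier B (FCA):
CIF value = FCA price + origin terminal + freight + insurance = 69427.54 + 919.62 + 5188.26 + 561.07 = 76096.49
Import duty = 76096.49 × 3.8% = 2891.67
Buyer bears (B): 919.62 + 5188.26 + 561.07 + 669.87 + 207.07 + 1714.45 = 9260.34
Landed cost (B) = invoice 69427.54 + 9260.34 + duty 2891.67 = 81579.55
Difference = |87444.61 − 81579.55| = 5865.06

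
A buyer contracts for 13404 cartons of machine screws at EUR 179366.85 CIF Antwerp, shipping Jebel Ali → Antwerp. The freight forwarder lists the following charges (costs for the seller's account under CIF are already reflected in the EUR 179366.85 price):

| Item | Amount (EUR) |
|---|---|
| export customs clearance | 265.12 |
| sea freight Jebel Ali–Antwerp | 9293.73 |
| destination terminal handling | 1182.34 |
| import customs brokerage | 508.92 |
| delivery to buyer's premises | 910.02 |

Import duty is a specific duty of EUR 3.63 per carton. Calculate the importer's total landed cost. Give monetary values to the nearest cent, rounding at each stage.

Total landed cost: EUR 230624.65

CIF: the seller pays costs through ocean freight and marine insurance to the destination port.
Already in the invoice (seller's account under CIF): export clearance, freight — exclude.
The CIF price already equals the CIF value: 179366.85
Import duty = 13404 × 3.63 = 48656.52
Buyer bears: destination terminal 1182.34 + brokerage 508.92 + delivery 910.02 + duty 48656.52 = 51257.80
Landed cost = invoice 179366.85 + 51257.80 = 230624.65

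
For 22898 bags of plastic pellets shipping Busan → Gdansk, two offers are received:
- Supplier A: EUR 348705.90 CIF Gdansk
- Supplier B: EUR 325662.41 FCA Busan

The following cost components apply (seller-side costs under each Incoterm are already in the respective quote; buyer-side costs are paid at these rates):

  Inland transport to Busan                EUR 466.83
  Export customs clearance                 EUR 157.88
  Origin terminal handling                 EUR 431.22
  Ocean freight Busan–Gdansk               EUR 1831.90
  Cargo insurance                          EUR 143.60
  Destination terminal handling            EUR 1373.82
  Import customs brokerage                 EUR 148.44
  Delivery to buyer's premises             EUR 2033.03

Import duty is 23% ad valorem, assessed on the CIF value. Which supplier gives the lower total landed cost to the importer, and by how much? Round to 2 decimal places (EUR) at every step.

Supplier A (CIF):
The CIF price already equals the CIF value: 348705.90
Import duty = 348705.90 × 23% = 80202.36
Buyer bears (A): 1373.82 + 148.44 + 2033.03 = 3555.29
Landed cost (A) = invoice 348705.90 + 3555.29 + duty 80202.36 = 432463.55
Supplier B (FCA):
CIF value = FCA price + origin terminal + freight + insurance = 325662.41 + 431.22 + 1831.90 + 143.60 = 328069.13
Import duty = 328069.13 × 23% = 75455.90
Buyer bears (B): 431.22 + 1831.90 + 143.60 + 1373.82 + 148.44 + 2033.03 = 5962.01
Landed cost (B) = invoice 325662.41 + 5962.01 + duty 75455.90 = 407080.32
Difference = |432463.55 − 407080.32| = 25383.23

Supplier B is cheaper by EUR 25383.23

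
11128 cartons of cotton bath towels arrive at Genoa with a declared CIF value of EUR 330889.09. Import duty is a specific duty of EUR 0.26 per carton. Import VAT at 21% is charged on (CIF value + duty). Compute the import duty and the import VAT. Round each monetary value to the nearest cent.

Import duty: EUR 2893.28; import VAT: EUR 70094.30

Import duty = 11128 × 0.26 = 2893.28
VAT base = CIF + duty = 330889.09 + 2893.28 = 333782.37
Import VAT = 333782.37 × 21% = 70094.30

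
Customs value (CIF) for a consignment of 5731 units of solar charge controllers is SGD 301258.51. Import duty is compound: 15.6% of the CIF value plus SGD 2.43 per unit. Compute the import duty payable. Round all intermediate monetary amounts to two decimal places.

Ad valorem component: 301258.51 × 15.6% = 46996.33
Specific component: 5731 × 2.43 = 13926.33
Import duty = 46996.33 + 13926.33 = 60922.66

Import duty: SGD 60922.66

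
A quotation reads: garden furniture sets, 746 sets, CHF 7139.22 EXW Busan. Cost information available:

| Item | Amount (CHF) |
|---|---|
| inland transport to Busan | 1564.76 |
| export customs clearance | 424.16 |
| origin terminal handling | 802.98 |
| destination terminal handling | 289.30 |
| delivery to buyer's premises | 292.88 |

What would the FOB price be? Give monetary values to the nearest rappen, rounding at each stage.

Not relevant to the conversion: delivery, destination terminal — on the buyer under both terms; not part of either seller's price.
From EXW to FOB, the seller additionally bears: inland to port, export clearance, origin terminal.
FOB price = 7139.22 + 1564.76 + 424.16 + 802.98 = 9931.12

FOB price: CHF 9931.12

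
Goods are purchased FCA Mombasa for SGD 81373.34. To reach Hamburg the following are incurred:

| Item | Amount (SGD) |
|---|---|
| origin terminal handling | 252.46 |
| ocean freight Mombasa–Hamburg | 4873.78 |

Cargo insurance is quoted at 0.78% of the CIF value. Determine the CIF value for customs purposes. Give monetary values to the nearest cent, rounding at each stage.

Let C be the CIF value. C = FCA price + pre-shipment costs + freight + 0.78% × C
C − 0.78% × C = 81373.34 + 252.46 + 4873.78
0.9922 × C = 86499.58
C = 86499.58 / 0.9922 = 87179.58
Insurance premium = 0.78% × 87179.58 = 680.00

CIF value: SGD 87179.58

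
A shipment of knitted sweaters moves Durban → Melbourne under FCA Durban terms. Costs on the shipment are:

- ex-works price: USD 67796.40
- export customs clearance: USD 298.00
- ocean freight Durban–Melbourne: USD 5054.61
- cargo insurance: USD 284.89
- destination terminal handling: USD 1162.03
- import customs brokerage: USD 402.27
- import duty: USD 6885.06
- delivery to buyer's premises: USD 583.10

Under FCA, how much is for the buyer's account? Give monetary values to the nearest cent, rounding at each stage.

FCA: the seller delivers export-cleared goods to the carrier; the buyer bears costs from that point.
Seller's account: goods 67796.40 + export clearance 298.00 = 68094.40
Buyer's account: freight 5054.61 + insurance 284.89 + destination terminal 1162.03 + brokerage 402.27 + duty 6885.06 + delivery 583.10 = 14371.96

Buyer's account: USD 14371.96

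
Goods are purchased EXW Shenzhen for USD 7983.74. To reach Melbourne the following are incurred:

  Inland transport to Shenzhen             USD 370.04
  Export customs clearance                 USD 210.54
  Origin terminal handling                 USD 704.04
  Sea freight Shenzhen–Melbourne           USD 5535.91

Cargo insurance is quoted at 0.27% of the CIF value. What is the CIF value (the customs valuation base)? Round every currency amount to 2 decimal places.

Let C be the CIF value. C = EXW price + pre-shipment costs + freight + 0.27% × C
C − 0.27% × C = 7983.74 + 370.04 + 210.54 + 704.04 + 5535.91
0.9973 × C = 14804.27
C = 14804.27 / 0.9973 = 14844.35
Insurance premium = 0.27% × 14844.35 = 40.08

CIF value: USD 14844.35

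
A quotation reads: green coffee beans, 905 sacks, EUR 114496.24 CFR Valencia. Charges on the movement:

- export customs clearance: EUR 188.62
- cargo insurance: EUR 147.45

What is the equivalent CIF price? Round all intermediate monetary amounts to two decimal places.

CIF price: EUR 114643.69

Not relevant to the conversion: export clearance — on the seller under both CFR and CIF; already in the CFR price and stays in the CIF price.
From CFR to CIF, the seller additionally bears: insurance.
CIF price = 114496.24 + 147.45 = 114643.69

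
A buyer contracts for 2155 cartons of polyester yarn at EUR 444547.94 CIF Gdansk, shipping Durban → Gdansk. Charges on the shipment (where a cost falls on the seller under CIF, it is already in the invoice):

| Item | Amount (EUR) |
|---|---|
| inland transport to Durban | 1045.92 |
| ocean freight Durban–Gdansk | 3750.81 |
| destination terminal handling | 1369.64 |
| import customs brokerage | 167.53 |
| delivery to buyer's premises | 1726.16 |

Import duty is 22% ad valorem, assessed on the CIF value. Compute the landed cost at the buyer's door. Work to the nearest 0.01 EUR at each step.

CIF: the seller pays costs through ocean freight and marine insurance to the destination port.
Already in the invoice (seller's account under CIF): inland to port, freight — exclude.
The CIF price already equals the CIF value: 444547.94
Import duty = 444547.94 × 22% = 97800.55
Buyer bears: destination terminal 1369.64 + brokerage 167.53 + delivery 1726.16 + duty 97800.55 = 101063.88
Landed cost = invoice 444547.94 + 101063.88 = 545611.82

Total landed cost: EUR 545611.82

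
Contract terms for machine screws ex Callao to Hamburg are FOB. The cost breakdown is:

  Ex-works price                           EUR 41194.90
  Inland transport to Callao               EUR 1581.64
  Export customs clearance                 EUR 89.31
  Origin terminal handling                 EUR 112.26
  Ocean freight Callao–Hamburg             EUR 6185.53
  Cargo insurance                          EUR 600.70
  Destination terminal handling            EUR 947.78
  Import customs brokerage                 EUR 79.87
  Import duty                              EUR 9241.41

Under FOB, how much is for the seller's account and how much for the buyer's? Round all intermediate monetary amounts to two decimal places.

FOB: the seller bears costs until goods are on board at the origin port; the buyer bears freight, insurance and all costs thereafter.
Seller's account: goods 41194.90 + inland to port 1581.64 + export clearance 89.31 + origin terminal 112.26 = 42978.11
Buyer's account: freight 6185.53 + insurance 600.70 + destination terminal 947.78 + brokerage 79.87 + duty 9241.41 = 17055.29

Seller: EUR 42978.11; buyer: EUR 17055.29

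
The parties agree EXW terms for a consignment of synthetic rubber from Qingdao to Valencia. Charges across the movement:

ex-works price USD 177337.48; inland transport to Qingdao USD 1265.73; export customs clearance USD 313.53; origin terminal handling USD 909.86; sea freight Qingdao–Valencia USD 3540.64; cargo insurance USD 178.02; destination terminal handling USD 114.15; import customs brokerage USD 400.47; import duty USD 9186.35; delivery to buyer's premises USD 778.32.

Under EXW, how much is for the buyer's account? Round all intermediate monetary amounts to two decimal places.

Buyer's account: USD 16687.07

EXW: the seller makes goods available at their premises; the buyer bears all onward costs.
Seller's account: goods 177337.48 = 177337.48
Buyer's account: inland to port 1265.73 + export clearance 313.53 + origin terminal 909.86 + freight 3540.64 + insurance 178.02 + destination terminal 114.15 + brokerage 400.47 + duty 9186.35 + delivery 778.32 = 16687.07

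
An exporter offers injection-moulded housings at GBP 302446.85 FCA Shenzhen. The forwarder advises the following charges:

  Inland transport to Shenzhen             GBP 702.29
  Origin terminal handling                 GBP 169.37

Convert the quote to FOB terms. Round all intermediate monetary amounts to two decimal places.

Not relevant to the conversion: inland to port — on the seller under both FCA and FOB; already in the FCA price and stays in the FOB price.
From FCA to FOB, the seller additionally bears: origin terminal.
FOB price = 302446.85 + 169.37 = 302616.22

FOB price: GBP 302616.22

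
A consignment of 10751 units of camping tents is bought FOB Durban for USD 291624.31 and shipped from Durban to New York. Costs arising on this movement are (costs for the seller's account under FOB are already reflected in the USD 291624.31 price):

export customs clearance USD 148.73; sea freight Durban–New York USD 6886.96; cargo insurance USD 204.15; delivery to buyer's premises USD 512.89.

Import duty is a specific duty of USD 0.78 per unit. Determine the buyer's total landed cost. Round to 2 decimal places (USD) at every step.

Total landed cost: USD 307614.09

FOB: the seller bears costs until goods are on board at the origin port; the buyer bears freight, insurance and all costs thereafter.
Already in the invoice (seller's account under FOB): export clearance — exclude.
CIF value = FOB price + freight + insurance = 291624.31 + 6886.96 + 204.15 = 298715.42
Import duty = 10751 × 0.78 = 8385.78
Buyer bears: freight 6886.96 + insurance 204.15 + delivery 512.89 + duty 8385.78 = 15989.78
Landed cost = invoice 291624.31 + 15989.78 = 307614.09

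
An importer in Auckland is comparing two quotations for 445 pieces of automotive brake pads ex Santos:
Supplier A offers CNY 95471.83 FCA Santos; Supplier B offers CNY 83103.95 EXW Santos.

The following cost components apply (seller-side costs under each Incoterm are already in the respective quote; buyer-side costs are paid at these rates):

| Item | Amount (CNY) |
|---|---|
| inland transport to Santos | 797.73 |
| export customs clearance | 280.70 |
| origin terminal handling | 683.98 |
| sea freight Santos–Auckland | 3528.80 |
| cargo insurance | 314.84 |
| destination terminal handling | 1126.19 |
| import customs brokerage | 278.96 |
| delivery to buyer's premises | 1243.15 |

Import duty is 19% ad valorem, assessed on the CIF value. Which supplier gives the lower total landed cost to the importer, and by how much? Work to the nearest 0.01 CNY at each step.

Supplier A (FCA):
CIF value = FCA price + origin terminal + freight + insurance = 95471.83 + 683.98 + 3528.80 + 314.84 = 99999.45
Import duty = 99999.45 × 19% = 18999.90
Buyer bears (A): 683.98 + 3528.80 + 314.84 + 1126.19 + 278.96 + 1243.15 = 7175.92
Landed cost (A) = invoice 95471.83 + 7175.92 + duty 18999.90 = 121647.65
Supplier B (EXW):
CIF value = EXW price + inland to port + export clearance + origin terminal + freight + insurance = 83103.95 + 797.73 + 280.70 + 683.98 + 3528.80 + 314.84 = 88710.00
Import duty = 88710.00 × 19% = 16854.90
Buyer bears (B): 797.73 + 280.70 + 683.98 + 3528.80 + 314.84 + 1126.19 + 278.96 + 1243.15 = 8254.35
Landed cost (B) = invoice 83103.95 + 8254.35 + duty 16854.90 = 108213.20
Difference = |121647.65 − 108213.20| = 13434.45

Supplier B is cheaper by CNY 13434.45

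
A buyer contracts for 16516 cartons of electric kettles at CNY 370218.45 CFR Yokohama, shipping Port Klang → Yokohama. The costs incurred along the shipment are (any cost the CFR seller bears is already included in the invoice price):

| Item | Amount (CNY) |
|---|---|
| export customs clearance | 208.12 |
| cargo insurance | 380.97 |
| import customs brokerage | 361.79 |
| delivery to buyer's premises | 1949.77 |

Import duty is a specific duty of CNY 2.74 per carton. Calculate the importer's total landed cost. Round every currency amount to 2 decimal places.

Total landed cost: CNY 418164.82

CFR: the seller pays costs through ocean freight to the destination port, but not insurance.
Already in the invoice (seller's account under CFR): export clearance — exclude.
CIF value = CFR price + insurance = 370218.45 + 380.97 = 370599.42
Import duty = 16516 × 2.74 = 45253.84
Buyer bears: insurance 380.97 + brokerage 361.79 + delivery 1949.77 + duty 45253.84 = 47946.37
Landed cost = invoice 370218.45 + 47946.37 = 418164.82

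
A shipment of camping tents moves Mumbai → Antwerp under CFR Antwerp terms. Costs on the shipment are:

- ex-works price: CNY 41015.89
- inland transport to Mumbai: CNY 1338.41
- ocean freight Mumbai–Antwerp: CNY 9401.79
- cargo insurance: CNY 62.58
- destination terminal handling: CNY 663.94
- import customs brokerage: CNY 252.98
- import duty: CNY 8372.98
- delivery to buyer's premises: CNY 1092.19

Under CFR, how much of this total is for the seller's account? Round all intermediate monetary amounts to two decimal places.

Seller's account: CNY 51756.09

CFR: the seller pays costs through ocean freight to the destination port, but not insurance.
Seller's account: goods 41015.89 + inland to port 1338.41 + freight 9401.79 = 51756.09
Buyer's account: insurance 62.58 + destination terminal 663.94 + brokerage 252.98 + duty 8372.98 + delivery 1092.19 = 10444.67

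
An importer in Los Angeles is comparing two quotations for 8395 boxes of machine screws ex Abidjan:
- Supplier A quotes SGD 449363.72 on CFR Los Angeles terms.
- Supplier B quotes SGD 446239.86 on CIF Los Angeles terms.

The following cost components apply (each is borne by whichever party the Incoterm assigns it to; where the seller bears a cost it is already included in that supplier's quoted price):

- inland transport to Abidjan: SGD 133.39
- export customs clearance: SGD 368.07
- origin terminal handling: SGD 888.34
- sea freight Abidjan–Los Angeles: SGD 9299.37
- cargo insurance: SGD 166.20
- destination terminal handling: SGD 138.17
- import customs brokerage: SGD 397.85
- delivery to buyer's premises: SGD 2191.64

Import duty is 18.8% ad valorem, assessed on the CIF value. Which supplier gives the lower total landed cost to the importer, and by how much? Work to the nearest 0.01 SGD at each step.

Supplier A (CFR):
CIF value = CFR price + insurance = 449363.72 + 166.20 = 449529.92
Import duty = 449529.92 × 18.8% = 84511.62
Buyer bears (A): 166.20 + 138.17 + 397.85 + 2191.64 = 2893.86
Landed cost (A) = invoice 449363.72 + 2893.86 + duty 84511.62 = 536769.20
Supplier B (CIF):
The CIF price already equals the CIF value: 446239.86
Import duty = 446239.86 × 18.8% = 83893.09
Buyer bears (B): 138.17 + 397.85 + 2191.64 = 2727.66
Landed cost (B) = invoice 446239.86 + 2727.66 + duty 83893.09 = 532860.61
Difference = |536769.20 − 532860.61| = 3908.59

Supplier B is cheaper by SGD 3908.59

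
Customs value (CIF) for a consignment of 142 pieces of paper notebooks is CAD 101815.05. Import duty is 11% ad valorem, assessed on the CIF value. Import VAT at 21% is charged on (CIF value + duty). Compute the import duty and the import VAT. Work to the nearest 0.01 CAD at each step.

Import duty = 101815.05 × 11% = 11199.66
VAT base = CIF + duty = 101815.05 + 11199.66 = 113014.71
Import VAT = 113014.71 × 21% = 23733.09

Import duty: CAD 11199.66; import VAT: CAD 23733.09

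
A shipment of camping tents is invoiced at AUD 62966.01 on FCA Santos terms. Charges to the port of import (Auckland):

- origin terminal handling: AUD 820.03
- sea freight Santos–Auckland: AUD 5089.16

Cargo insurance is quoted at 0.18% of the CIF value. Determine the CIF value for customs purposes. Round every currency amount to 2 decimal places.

Let C be the CIF value. C = FCA price + pre-shipment costs + freight + 0.18% × C
C − 0.18% × C = 62966.01 + 820.03 + 5089.16
0.9982 × C = 68875.20
C = 68875.20 / 0.9982 = 68999.40
Insurance premium = 0.18% × 68999.40 = 124.20

CIF value: AUD 68999.40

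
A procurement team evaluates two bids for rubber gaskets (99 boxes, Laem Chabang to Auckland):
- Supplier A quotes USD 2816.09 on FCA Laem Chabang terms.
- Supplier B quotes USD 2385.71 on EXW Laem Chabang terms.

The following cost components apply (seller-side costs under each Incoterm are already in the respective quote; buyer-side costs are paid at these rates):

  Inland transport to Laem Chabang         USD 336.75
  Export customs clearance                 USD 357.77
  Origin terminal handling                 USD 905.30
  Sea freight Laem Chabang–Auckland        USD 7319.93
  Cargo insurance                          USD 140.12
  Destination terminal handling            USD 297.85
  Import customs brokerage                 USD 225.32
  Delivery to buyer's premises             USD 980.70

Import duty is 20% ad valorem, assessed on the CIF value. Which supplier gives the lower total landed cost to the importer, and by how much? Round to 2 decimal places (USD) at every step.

Supplier A (FCA):
CIF value = FCA price + origin terminal + freight + insurance = 2816.09 + 905.30 + 7319.93 + 140.12 = 11181.44
Import duty = 11181.44 × 20% = 2236.29
Buyer bears (A): 905.30 + 7319.93 + 140.12 + 297.85 + 225.32 + 980.70 = 9869.22
Landed cost (A) = invoice 2816.09 + 9869.22 + duty 2236.29 = 14921.60
Supplier B (EXW):
CIF value = EXW price + inland to port + export clearance + origin terminal + freight + insurance = 2385.71 + 336.75 + 357.77 + 905.30 + 7319.93 + 140.12 = 11445.58
Import duty = 11445.58 × 20% = 2289.12
Buyer bears (B): 336.75 + 357.77 + 905.30 + 7319.93 + 140.12 + 297.85 + 225.32 + 980.70 = 10563.74
Landed cost (B) = invoice 2385.71 + 10563.74 + duty 2289.12 = 15238.57
Difference = |14921.60 − 15238.57| = 316.97

Supplier A is cheaper by USD 316.97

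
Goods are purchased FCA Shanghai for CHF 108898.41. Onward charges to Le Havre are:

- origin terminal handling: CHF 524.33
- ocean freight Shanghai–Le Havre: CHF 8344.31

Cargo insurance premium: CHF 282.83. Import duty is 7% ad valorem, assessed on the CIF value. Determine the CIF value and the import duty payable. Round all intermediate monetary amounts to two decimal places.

CIF value: CHF 118049.88; import duty: CHF 8263.49

CIF = FCA price + pre-shipment costs + freight + insurance
CIF = 108898.41 + 524.33 + 8344.31 + 282.83 = 118049.88
Import duty = 118049.88 × 7% = 8263.49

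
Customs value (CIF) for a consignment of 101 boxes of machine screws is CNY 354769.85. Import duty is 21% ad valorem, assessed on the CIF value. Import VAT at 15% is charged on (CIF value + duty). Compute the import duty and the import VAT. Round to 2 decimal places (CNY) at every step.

Import duty: CNY 74501.67; import VAT: CNY 64390.73

Import duty = 354769.85 × 21% = 74501.67
VAT base = CIF + duty = 354769.85 + 74501.67 = 429271.52
Import VAT = 429271.52 × 15% = 64390.73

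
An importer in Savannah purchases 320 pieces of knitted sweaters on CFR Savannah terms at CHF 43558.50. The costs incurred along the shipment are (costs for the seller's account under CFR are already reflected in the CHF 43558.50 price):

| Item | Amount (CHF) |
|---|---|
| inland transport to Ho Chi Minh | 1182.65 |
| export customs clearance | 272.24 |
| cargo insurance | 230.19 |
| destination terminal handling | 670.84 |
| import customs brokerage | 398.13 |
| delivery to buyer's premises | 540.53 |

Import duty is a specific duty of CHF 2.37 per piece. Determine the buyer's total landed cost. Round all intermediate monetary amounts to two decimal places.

CFR: the seller pays costs through ocean freight to the destination port, but not insurance.
Already in the invoice (seller's account under CFR): inland to port, export clearance — exclude.
CIF value = CFR price + insurance = 43558.50 + 230.19 = 43788.69
Import duty = 320 × 2.37 = 758.40
Buyer bears: insurance 230.19 + destination terminal 670.84 + brokerage 398.13 + delivery 540.53 + duty 758.40 = 2598.09
Landed cost = invoice 43558.50 + 2598.09 = 46156.59

Total landed cost: CHF 46156.59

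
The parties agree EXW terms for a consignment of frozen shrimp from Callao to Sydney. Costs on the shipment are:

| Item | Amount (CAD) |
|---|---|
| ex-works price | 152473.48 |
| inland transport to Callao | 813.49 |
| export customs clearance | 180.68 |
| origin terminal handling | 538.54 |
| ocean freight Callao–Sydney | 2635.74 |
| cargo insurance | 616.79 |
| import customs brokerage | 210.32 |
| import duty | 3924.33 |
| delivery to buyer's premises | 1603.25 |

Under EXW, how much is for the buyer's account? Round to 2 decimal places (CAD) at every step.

Buyer's account: CAD 10523.14

EXW: the seller makes goods available at their premises; the buyer bears all onward costs.
Seller's account: goods 152473.48 = 152473.48
Buyer's account: inland to port 813.49 + export clearance 180.68 + origin terminal 538.54 + freight 2635.74 + insurance 616.79 + brokerage 210.32 + duty 3924.33 + delivery 1603.25 = 10523.14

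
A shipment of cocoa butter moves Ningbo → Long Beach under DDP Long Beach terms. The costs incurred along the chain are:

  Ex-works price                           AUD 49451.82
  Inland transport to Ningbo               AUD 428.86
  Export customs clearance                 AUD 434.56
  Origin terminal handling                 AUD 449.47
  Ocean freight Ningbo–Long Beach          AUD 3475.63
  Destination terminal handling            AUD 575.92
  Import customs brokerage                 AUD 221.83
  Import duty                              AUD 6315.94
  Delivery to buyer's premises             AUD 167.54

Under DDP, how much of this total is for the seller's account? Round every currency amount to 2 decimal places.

Seller's account: AUD 61521.57

DDP: the seller bears all costs including import duty.
Seller's account: goods 49451.82 + inland to port 428.86 + export clearance 434.56 + origin terminal 449.47 + freight 3475.63 + destination terminal 575.92 + brokerage 221.83 + duty 6315.94 + delivery 167.54 = 61521.57
Buyer's account: 0.00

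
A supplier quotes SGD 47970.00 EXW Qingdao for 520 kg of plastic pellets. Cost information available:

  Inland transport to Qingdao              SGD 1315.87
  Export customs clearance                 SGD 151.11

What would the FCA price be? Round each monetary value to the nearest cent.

From EXW to FCA, the seller additionally bears: inland to port, export clearance.
FCA price = 47970.00 + 1315.87 + 151.11 = 49436.98

FCA price: SGD 49436.98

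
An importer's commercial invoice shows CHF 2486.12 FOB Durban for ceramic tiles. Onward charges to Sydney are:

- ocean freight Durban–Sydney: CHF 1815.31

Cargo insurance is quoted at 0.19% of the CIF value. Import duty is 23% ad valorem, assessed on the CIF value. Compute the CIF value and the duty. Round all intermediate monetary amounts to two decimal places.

CIF value: CHF 4309.62; import duty: CHF 991.21

Let C be the CIF value. C = FOB price + freight + 0.19% × C
C − 0.19% × C = 2486.12 + 1815.31
0.9981 × C = 4301.43
C = 4301.43 / 0.9981 = 4309.62
Insurance premium = 0.19% × 4309.62 = 8.19
Import duty = 4309.62 × 23% = 991.21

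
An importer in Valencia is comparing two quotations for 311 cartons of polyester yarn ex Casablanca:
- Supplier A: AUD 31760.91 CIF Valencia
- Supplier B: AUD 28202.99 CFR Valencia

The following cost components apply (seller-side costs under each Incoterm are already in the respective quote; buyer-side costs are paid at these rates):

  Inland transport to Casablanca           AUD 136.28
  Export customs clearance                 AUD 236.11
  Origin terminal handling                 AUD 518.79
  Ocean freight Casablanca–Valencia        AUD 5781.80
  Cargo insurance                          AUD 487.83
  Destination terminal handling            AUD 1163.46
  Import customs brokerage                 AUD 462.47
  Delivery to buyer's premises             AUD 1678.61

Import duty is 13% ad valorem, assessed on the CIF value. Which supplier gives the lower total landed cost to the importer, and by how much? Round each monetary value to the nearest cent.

Supplier B is cheaper by AUD 3469.20

Supplier A (CIF):
The CIF price already equals the CIF value: 31760.91
Import duty = 31760.91 × 13% = 4128.92
Buyer bears (A): 1163.46 + 462.47 + 1678.61 = 3304.54
Landed cost (A) = invoice 31760.91 + 3304.54 + duty 4128.92 = 39194.37
Supplier B (CFR):
CIF value = CFR price + insurance = 28202.99 + 487.83 = 28690.82
Import duty = 28690.82 × 13% = 3729.81
Buyer bears (B): 487.83 + 1163.46 + 462.47 + 1678.61 = 3792.37
Landed cost (B) = invoice 28202.99 + 3792.37 + duty 3729.81 = 35725.17
Difference = |39194.37 − 35725.17| = 3469.20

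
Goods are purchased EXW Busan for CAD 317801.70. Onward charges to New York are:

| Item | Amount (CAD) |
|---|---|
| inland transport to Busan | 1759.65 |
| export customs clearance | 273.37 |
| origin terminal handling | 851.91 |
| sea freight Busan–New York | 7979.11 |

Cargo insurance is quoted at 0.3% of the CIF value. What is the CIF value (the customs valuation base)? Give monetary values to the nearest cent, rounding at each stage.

Let C be the CIF value. C = EXW price + pre-shipment costs + freight + 0.3% × C
C − 0.3% × C = 317801.70 + 1759.65 + 273.37 + 851.91 + 7979.11
0.997 × C = 328665.74
C = 328665.74 / 0.997 = 329654.70
Insurance premium = 0.3% × 329654.70 = 988.96

CIF value: CAD 329654.70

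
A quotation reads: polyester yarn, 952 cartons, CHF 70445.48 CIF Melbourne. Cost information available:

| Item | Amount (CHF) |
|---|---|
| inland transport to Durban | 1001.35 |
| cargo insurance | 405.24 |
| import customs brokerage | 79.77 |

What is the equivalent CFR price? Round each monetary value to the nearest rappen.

Not relevant to the conversion: inland to port — on the seller under both CIF and CFR; already in the CIF price and stays in the CFR price. brokerage — on the buyer under both terms; not part of either seller's price.
From CIF to CFR, the seller no longer bears: insurance.
CFR price = 70445.48 − 405.24 = 70040.24

CFR price: CHF 70040.24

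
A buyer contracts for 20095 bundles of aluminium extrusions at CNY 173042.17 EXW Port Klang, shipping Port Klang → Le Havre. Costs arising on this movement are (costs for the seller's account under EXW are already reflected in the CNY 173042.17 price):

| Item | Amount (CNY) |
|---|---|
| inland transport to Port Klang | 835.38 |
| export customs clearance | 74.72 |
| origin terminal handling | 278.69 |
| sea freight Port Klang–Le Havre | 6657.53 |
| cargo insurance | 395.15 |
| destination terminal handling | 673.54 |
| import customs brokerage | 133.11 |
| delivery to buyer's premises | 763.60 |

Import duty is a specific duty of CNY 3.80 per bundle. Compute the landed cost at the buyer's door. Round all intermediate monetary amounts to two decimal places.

EXW: the seller makes goods available at their premises; the buyer bears all onward costs.
CIF value = EXW price + inland to port + export clearance + origin terminal + freight + insurance = 173042.17 + 835.38 + 74.72 + 278.69 + 6657.53 + 395.15 = 181283.64
Import duty = 20095 × 3.80 = 76361.00
Buyer bears: inland to port 835.38 + export clearance 74.72 + origin terminal 278.69 + freight 6657.53 + insurance 395.15 + destination terminal 673.54 + brokerage 133.11 + delivery 763.60 + duty 76361.00 = 86172.72
Landed cost = invoice 173042.17 + 86172.72 = 259214.89

Total landed cost: CNY 259214.89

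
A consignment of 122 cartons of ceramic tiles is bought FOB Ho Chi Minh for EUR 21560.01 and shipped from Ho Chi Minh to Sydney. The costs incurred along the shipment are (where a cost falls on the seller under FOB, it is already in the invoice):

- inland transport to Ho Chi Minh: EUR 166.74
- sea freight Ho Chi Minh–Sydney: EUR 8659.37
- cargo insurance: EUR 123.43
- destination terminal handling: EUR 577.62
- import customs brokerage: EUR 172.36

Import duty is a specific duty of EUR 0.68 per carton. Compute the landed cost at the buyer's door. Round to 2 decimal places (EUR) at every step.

Total landed cost: EUR 31175.75

FOB: the seller bears costs until goods are on board at the origin port; the buyer bears freight, insurance and all costs thereafter.
Already in the invoice (seller's account under FOB): inland to port — exclude.
CIF value = FOB price + freight + insurance = 21560.01 + 8659.37 + 123.43 = 30342.81
Import duty = 122 × 0.68 = 82.96
Buyer bears: freight 8659.37 + insurance 123.43 + destination terminal 577.62 + brokerage 172.36 + duty 82.96 = 9615.74
Landed cost = invoice 21560.01 + 9615.74 = 31175.75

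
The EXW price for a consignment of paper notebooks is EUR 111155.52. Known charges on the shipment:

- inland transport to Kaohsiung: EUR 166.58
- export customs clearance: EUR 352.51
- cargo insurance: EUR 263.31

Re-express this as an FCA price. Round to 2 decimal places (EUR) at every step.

Not relevant to the conversion: insurance — on the buyer under both terms; not part of either seller's price.
From EXW to FCA, the seller additionally bears: inland to port, export clearance.
FCA price = 111155.52 + 166.58 + 352.51 = 111674.61

FCA price: EUR 111674.61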